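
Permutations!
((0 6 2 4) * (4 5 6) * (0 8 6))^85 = (0 4 8 6 2 5) = [4, 1, 5, 3, 8, 0, 2, 7, 6]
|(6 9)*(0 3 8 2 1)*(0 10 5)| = |(0 3 8 2 1 10 5)(6 9)| = 14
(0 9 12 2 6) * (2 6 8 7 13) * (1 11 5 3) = [9, 11, 8, 1, 4, 3, 0, 13, 7, 12, 10, 5, 6, 2] = (0 9 12 6)(1 11 5 3)(2 8 7 13)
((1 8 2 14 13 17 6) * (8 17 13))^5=[0, 6, 8, 3, 4, 5, 17, 7, 14, 9, 10, 11, 12, 13, 2, 15, 16, 1]=(1 6 17)(2 8 14)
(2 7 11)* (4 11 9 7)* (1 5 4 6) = [0, 5, 6, 3, 11, 4, 1, 9, 8, 7, 10, 2] = (1 5 4 11 2 6)(7 9)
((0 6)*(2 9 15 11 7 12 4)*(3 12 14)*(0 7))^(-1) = (0 11 15 9 2 4 12 3 14 7 6) = [11, 1, 4, 14, 12, 5, 0, 6, 8, 2, 10, 15, 3, 13, 7, 9]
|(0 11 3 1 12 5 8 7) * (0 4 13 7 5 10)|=|(0 11 3 1 12 10)(4 13 7)(5 8)|=6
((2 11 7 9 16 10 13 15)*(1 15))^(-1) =(1 13 10 16 9 7 11 2 15) =[0, 13, 15, 3, 4, 5, 6, 11, 8, 7, 16, 2, 12, 10, 14, 1, 9]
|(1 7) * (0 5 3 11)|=4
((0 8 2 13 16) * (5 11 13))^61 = (0 13 5 8 16 11 2) = [13, 1, 0, 3, 4, 8, 6, 7, 16, 9, 10, 2, 12, 5, 14, 15, 11]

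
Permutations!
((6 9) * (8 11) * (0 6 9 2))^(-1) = [2, 1, 6, 3, 4, 5, 0, 7, 11, 9, 10, 8] = (0 2 6)(8 11)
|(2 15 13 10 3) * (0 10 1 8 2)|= 15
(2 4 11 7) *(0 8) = [8, 1, 4, 3, 11, 5, 6, 2, 0, 9, 10, 7] = (0 8)(2 4 11 7)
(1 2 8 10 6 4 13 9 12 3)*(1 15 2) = (2 8 10 6 4 13 9 12 3 15) = [0, 1, 8, 15, 13, 5, 4, 7, 10, 12, 6, 11, 3, 9, 14, 2]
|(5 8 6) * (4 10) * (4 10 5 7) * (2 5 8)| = 4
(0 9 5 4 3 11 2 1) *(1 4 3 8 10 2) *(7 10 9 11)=(0 11 1)(2 4 8 9 5 3 7 10)=[11, 0, 4, 7, 8, 3, 6, 10, 9, 5, 2, 1]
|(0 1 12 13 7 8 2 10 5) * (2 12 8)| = 9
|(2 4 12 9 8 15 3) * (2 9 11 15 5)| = 9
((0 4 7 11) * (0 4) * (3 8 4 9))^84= (11)= [0, 1, 2, 3, 4, 5, 6, 7, 8, 9, 10, 11]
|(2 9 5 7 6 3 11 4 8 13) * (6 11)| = 8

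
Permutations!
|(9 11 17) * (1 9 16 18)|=6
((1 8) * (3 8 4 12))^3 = (1 3 4 8 12) = [0, 3, 2, 4, 8, 5, 6, 7, 12, 9, 10, 11, 1]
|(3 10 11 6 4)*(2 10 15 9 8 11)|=|(2 10)(3 15 9 8 11 6 4)|=14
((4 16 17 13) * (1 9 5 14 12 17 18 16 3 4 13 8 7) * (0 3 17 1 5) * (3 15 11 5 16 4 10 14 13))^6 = (18)(0 10 15 14 11 12 5 1 13 9 3) = [10, 13, 2, 0, 4, 1, 6, 7, 8, 3, 15, 12, 5, 9, 11, 14, 16, 17, 18]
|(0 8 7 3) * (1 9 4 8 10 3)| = |(0 10 3)(1 9 4 8 7)| = 15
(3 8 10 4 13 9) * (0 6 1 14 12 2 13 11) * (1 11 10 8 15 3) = (0 6 11)(1 14 12 2 13 9)(3 15)(4 10) = [6, 14, 13, 15, 10, 5, 11, 7, 8, 1, 4, 0, 2, 9, 12, 3]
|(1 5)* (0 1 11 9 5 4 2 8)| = 15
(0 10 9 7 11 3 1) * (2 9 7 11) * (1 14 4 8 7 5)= [10, 0, 9, 14, 8, 1, 6, 2, 7, 11, 5, 3, 12, 13, 4]= (0 10 5 1)(2 9 11 3 14 4 8 7)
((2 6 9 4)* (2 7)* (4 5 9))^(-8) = [0, 1, 2, 3, 4, 5, 6, 7, 8, 9] = (9)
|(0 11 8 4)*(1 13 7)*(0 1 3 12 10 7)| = 12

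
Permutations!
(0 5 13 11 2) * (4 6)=[5, 1, 0, 3, 6, 13, 4, 7, 8, 9, 10, 2, 12, 11]=(0 5 13 11 2)(4 6)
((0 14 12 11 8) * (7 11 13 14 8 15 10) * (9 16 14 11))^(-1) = (0 8)(7 10 15 11 13 12 14 16 9) = [8, 1, 2, 3, 4, 5, 6, 10, 0, 7, 15, 13, 14, 12, 16, 11, 9]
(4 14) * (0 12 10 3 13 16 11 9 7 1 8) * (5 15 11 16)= (16)(0 12 10 3 13 5 15 11 9 7 1 8)(4 14)= [12, 8, 2, 13, 14, 15, 6, 1, 0, 7, 3, 9, 10, 5, 4, 11, 16]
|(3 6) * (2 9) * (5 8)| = |(2 9)(3 6)(5 8)| = 2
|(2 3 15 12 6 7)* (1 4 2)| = 8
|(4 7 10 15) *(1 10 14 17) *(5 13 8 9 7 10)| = |(1 5 13 8 9 7 14 17)(4 10 15)| = 24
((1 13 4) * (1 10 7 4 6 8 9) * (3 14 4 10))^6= (14)(1 13 6 8 9)= [0, 13, 2, 3, 4, 5, 8, 7, 9, 1, 10, 11, 12, 6, 14]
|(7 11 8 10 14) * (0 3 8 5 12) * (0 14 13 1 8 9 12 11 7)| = 20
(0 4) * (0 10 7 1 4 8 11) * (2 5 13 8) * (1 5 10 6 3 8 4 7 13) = (0 2 10 13 4 6 3 8 11)(1 7 5) = [2, 7, 10, 8, 6, 1, 3, 5, 11, 9, 13, 0, 12, 4]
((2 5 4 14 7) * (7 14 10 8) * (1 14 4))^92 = [0, 8, 4, 3, 2, 10, 6, 14, 1, 9, 5, 11, 12, 13, 7] = (1 8)(2 4)(5 10)(7 14)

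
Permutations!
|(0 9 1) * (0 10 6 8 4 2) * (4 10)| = 15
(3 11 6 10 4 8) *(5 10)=(3 11 6 5 10 4 8)=[0, 1, 2, 11, 8, 10, 5, 7, 3, 9, 4, 6]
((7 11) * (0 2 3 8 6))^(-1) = [6, 1, 0, 2, 4, 5, 8, 11, 3, 9, 10, 7] = (0 6 8 3 2)(7 11)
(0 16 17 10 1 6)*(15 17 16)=(0 15 17 10 1 6)=[15, 6, 2, 3, 4, 5, 0, 7, 8, 9, 1, 11, 12, 13, 14, 17, 16, 10]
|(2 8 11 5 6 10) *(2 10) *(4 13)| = 10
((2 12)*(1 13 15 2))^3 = [0, 2, 13, 3, 4, 5, 6, 7, 8, 9, 10, 11, 15, 12, 14, 1] = (1 2 13 12 15)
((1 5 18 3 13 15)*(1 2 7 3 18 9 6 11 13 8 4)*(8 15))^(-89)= (18)(1 4 8 13 11 6 9 5)(2 15 3 7)= [0, 4, 15, 7, 8, 1, 9, 2, 13, 5, 10, 6, 12, 11, 14, 3, 16, 17, 18]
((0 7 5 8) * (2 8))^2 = [5, 1, 0, 3, 4, 8, 6, 2, 7] = (0 5 8 7 2)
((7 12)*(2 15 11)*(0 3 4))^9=(15)(7 12)=[0, 1, 2, 3, 4, 5, 6, 12, 8, 9, 10, 11, 7, 13, 14, 15]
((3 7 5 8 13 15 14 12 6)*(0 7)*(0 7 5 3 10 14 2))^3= [13, 1, 8, 7, 4, 15, 12, 3, 2, 9, 6, 11, 14, 0, 10, 5]= (0 13)(2 8)(3 7)(5 15)(6 12 14 10)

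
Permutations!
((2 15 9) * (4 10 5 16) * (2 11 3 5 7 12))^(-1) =[0, 1, 12, 11, 16, 3, 6, 10, 8, 15, 4, 9, 7, 13, 14, 2, 5] =(2 12 7 10 4 16 5 3 11 9 15)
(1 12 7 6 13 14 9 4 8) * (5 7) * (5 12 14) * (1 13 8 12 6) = (1 14 9 4 12 6 8 13 5 7) = [0, 14, 2, 3, 12, 7, 8, 1, 13, 4, 10, 11, 6, 5, 9]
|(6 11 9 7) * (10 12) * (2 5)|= 4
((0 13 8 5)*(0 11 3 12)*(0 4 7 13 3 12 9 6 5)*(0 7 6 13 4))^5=[7, 1, 2, 4, 0, 9, 3, 12, 11, 6, 10, 13, 8, 5]=(0 7 12 8 11 13 5 9 6 3 4)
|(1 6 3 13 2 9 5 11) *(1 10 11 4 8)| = |(1 6 3 13 2 9 5 4 8)(10 11)| = 18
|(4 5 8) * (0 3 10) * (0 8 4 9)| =10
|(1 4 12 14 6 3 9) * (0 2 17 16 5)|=35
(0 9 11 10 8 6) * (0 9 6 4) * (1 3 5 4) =[6, 3, 2, 5, 0, 4, 9, 7, 1, 11, 8, 10] =(0 6 9 11 10 8 1 3 5 4)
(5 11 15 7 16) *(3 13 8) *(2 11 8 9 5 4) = (2 11 15 7 16 4)(3 13 9 5 8) = [0, 1, 11, 13, 2, 8, 6, 16, 3, 5, 10, 15, 12, 9, 14, 7, 4]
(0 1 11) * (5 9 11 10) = [1, 10, 2, 3, 4, 9, 6, 7, 8, 11, 5, 0] = (0 1 10 5 9 11)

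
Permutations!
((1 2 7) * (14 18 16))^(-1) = (1 7 2)(14 16 18) = [0, 7, 1, 3, 4, 5, 6, 2, 8, 9, 10, 11, 12, 13, 16, 15, 18, 17, 14]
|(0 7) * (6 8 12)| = 6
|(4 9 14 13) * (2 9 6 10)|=|(2 9 14 13 4 6 10)|=7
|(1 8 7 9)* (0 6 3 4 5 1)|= 9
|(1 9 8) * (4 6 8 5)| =|(1 9 5 4 6 8)| =6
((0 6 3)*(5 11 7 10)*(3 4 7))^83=(0 7 11 6 10 3 4 5)=[7, 1, 2, 4, 5, 0, 10, 11, 8, 9, 3, 6]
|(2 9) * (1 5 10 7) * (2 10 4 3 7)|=15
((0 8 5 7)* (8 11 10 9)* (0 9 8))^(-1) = (0 9 7 5 8 10 11) = [9, 1, 2, 3, 4, 8, 6, 5, 10, 7, 11, 0]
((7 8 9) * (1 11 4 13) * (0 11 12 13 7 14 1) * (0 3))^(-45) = (0 3 13 12 1 14 9 8 7 4 11) = [3, 14, 2, 13, 11, 5, 6, 4, 7, 8, 10, 0, 1, 12, 9]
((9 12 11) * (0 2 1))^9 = (12) = [0, 1, 2, 3, 4, 5, 6, 7, 8, 9, 10, 11, 12]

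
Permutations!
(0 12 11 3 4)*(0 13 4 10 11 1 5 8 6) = [12, 5, 2, 10, 13, 8, 0, 7, 6, 9, 11, 3, 1, 4] = (0 12 1 5 8 6)(3 10 11)(4 13)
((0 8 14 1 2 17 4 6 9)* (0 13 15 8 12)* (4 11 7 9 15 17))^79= (0 12)(1 4 15 14 2 6 8)(7 11 17 13 9)= [12, 4, 6, 3, 15, 5, 8, 11, 1, 7, 10, 17, 0, 9, 2, 14, 16, 13]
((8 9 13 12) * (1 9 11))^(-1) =(1 11 8 12 13 9) =[0, 11, 2, 3, 4, 5, 6, 7, 12, 1, 10, 8, 13, 9]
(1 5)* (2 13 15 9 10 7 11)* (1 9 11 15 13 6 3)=(1 5 9 10 7 15 11 2 6 3)=[0, 5, 6, 1, 4, 9, 3, 15, 8, 10, 7, 2, 12, 13, 14, 11]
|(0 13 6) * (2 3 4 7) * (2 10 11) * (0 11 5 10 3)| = |(0 13 6 11 2)(3 4 7)(5 10)| = 30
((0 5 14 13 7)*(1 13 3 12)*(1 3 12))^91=(0 12 13 5 3 7 14 1)=[12, 0, 2, 7, 4, 3, 6, 14, 8, 9, 10, 11, 13, 5, 1]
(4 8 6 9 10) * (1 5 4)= [0, 5, 2, 3, 8, 4, 9, 7, 6, 10, 1]= (1 5 4 8 6 9 10)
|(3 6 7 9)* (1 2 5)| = |(1 2 5)(3 6 7 9)| = 12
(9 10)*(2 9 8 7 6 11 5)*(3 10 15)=(2 9 15 3 10 8 7 6 11 5)=[0, 1, 9, 10, 4, 2, 11, 6, 7, 15, 8, 5, 12, 13, 14, 3]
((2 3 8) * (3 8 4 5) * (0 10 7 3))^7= (0 10 7 3 4 5)(2 8)= [10, 1, 8, 4, 5, 0, 6, 3, 2, 9, 7]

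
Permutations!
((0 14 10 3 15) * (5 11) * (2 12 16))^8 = (0 3 14 15 10)(2 16 12) = [3, 1, 16, 14, 4, 5, 6, 7, 8, 9, 0, 11, 2, 13, 15, 10, 12]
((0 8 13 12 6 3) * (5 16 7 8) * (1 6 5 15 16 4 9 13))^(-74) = (0 6 8 16)(1 7 15 3)(4 9 13 12 5) = [6, 7, 2, 1, 9, 4, 8, 15, 16, 13, 10, 11, 5, 12, 14, 3, 0]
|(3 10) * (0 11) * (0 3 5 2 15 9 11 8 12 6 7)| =|(0 8 12 6 7)(2 15 9 11 3 10 5)| =35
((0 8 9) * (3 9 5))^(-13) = [5, 1, 2, 0, 4, 9, 6, 7, 3, 8] = (0 5 9 8 3)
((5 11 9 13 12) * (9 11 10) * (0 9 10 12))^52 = [9, 1, 2, 3, 4, 5, 6, 7, 8, 13, 10, 11, 12, 0] = (0 9 13)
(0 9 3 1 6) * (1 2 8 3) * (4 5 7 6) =(0 9 1 4 5 7 6)(2 8 3) =[9, 4, 8, 2, 5, 7, 0, 6, 3, 1]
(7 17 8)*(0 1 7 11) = (0 1 7 17 8 11) = [1, 7, 2, 3, 4, 5, 6, 17, 11, 9, 10, 0, 12, 13, 14, 15, 16, 8]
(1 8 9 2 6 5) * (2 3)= (1 8 9 3 2 6 5)= [0, 8, 6, 2, 4, 1, 5, 7, 9, 3]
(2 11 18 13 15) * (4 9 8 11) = (2 4 9 8 11 18 13 15) = [0, 1, 4, 3, 9, 5, 6, 7, 11, 8, 10, 18, 12, 15, 14, 2, 16, 17, 13]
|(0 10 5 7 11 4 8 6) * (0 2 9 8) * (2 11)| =|(0 10 5 7 2 9 8 6 11 4)| =10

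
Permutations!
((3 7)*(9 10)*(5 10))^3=[0, 1, 2, 7, 4, 5, 6, 3, 8, 9, 10]=(10)(3 7)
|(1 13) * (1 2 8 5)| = 5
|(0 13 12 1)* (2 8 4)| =|(0 13 12 1)(2 8 4)| =12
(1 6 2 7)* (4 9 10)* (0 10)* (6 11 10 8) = (0 8 6 2 7 1 11 10 4 9) = [8, 11, 7, 3, 9, 5, 2, 1, 6, 0, 4, 10]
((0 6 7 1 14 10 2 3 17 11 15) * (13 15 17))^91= (0 6 7 1 14 10 2 3 13 15)(11 17)= [6, 14, 3, 13, 4, 5, 7, 1, 8, 9, 2, 17, 12, 15, 10, 0, 16, 11]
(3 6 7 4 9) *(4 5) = (3 6 7 5 4 9) = [0, 1, 2, 6, 9, 4, 7, 5, 8, 3]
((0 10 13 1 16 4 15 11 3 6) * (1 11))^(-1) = (0 6 3 11 13 10)(1 15 4 16) = [6, 15, 2, 11, 16, 5, 3, 7, 8, 9, 0, 13, 12, 10, 14, 4, 1]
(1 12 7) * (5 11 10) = (1 12 7)(5 11 10) = [0, 12, 2, 3, 4, 11, 6, 1, 8, 9, 5, 10, 7]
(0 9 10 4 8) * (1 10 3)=(0 9 3 1 10 4 8)=[9, 10, 2, 1, 8, 5, 6, 7, 0, 3, 4]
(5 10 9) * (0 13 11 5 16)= [13, 1, 2, 3, 4, 10, 6, 7, 8, 16, 9, 5, 12, 11, 14, 15, 0]= (0 13 11 5 10 9 16)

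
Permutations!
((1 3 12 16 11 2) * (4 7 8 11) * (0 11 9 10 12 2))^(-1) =(0 11)(1 2 3)(4 16 12 10 9 8 7) =[11, 2, 3, 1, 16, 5, 6, 4, 7, 8, 9, 0, 10, 13, 14, 15, 12]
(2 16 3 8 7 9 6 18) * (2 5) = (2 16 3 8 7 9 6 18 5) = [0, 1, 16, 8, 4, 2, 18, 9, 7, 6, 10, 11, 12, 13, 14, 15, 3, 17, 5]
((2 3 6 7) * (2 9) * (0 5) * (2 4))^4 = (2 9 6)(3 4 7) = [0, 1, 9, 4, 7, 5, 2, 3, 8, 6]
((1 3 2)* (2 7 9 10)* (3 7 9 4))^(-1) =(1 2 10 9 3 4 7) =[0, 2, 10, 4, 7, 5, 6, 1, 8, 3, 9]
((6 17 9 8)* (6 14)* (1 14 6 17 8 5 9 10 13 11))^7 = (1 14 17 10 13 11)(5 9)(6 8) = [0, 14, 2, 3, 4, 9, 8, 7, 6, 5, 13, 1, 12, 11, 17, 15, 16, 10]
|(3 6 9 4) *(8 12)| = 4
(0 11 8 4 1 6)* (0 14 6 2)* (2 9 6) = [11, 9, 0, 3, 1, 5, 14, 7, 4, 6, 10, 8, 12, 13, 2] = (0 11 8 4 1 9 6 14 2)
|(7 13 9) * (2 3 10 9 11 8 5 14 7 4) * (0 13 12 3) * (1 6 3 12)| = |(0 13 11 8 5 14 7 1 6 3 10 9 4 2)| = 14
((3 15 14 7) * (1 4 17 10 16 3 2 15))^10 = (1 16 17)(2 14)(3 10 4)(7 15) = [0, 16, 14, 10, 3, 5, 6, 15, 8, 9, 4, 11, 12, 13, 2, 7, 17, 1]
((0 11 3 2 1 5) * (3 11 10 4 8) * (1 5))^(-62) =[10, 1, 5, 2, 8, 0, 6, 7, 3, 9, 4, 11] =(11)(0 10 4 8 3 2 5)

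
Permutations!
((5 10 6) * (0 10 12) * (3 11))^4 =(0 12 5 6 10) =[12, 1, 2, 3, 4, 6, 10, 7, 8, 9, 0, 11, 5]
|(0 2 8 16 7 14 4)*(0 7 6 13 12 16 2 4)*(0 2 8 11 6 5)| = |(0 4 7 14 2 11 6 13 12 16 5)| = 11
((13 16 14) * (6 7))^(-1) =[0, 1, 2, 3, 4, 5, 7, 6, 8, 9, 10, 11, 12, 14, 16, 15, 13] =(6 7)(13 14 16)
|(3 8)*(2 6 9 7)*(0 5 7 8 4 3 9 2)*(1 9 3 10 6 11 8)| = |(0 5 7)(1 9)(2 11 8 3 4 10 6)| = 42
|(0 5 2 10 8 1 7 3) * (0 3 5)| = 6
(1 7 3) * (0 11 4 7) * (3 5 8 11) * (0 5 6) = [3, 5, 2, 1, 7, 8, 0, 6, 11, 9, 10, 4] = (0 3 1 5 8 11 4 7 6)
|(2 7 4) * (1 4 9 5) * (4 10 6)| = 8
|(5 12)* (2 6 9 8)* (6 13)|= 10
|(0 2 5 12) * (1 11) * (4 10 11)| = |(0 2 5 12)(1 4 10 11)| = 4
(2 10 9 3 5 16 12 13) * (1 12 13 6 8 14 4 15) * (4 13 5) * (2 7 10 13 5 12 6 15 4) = (1 6 8 14 5 16 12 15)(2 13 7 10 9 3) = [0, 6, 13, 2, 4, 16, 8, 10, 14, 3, 9, 11, 15, 7, 5, 1, 12]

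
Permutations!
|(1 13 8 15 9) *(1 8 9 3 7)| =7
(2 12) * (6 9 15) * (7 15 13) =(2 12)(6 9 13 7 15) =[0, 1, 12, 3, 4, 5, 9, 15, 8, 13, 10, 11, 2, 7, 14, 6]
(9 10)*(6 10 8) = (6 10 9 8) = [0, 1, 2, 3, 4, 5, 10, 7, 6, 8, 9]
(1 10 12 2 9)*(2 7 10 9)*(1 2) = [0, 9, 1, 3, 4, 5, 6, 10, 8, 2, 12, 11, 7] = (1 9 2)(7 10 12)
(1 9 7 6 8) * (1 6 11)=(1 9 7 11)(6 8)=[0, 9, 2, 3, 4, 5, 8, 11, 6, 7, 10, 1]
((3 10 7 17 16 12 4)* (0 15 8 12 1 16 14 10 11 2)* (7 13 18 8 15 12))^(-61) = (0 2 11 3 4 12)(1 16)(7 14 13 8 17 10 18) = [2, 16, 11, 4, 12, 5, 6, 14, 17, 9, 18, 3, 0, 8, 13, 15, 1, 10, 7]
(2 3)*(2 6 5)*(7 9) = (2 3 6 5)(7 9) = [0, 1, 3, 6, 4, 2, 5, 9, 8, 7]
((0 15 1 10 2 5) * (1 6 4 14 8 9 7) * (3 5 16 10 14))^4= [3, 7, 16, 6, 15, 4, 0, 9, 14, 8, 2, 11, 12, 13, 1, 5, 10]= (0 3 6)(1 7 9 8 14)(2 16 10)(4 15 5)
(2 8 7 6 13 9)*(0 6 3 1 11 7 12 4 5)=(0 6 13 9 2 8 12 4 5)(1 11 7 3)=[6, 11, 8, 1, 5, 0, 13, 3, 12, 2, 10, 7, 4, 9]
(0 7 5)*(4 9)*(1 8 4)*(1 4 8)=(0 7 5)(4 9)=[7, 1, 2, 3, 9, 0, 6, 5, 8, 4]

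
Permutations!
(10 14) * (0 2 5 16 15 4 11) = (0 2 5 16 15 4 11)(10 14) = [2, 1, 5, 3, 11, 16, 6, 7, 8, 9, 14, 0, 12, 13, 10, 4, 15]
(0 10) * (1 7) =[10, 7, 2, 3, 4, 5, 6, 1, 8, 9, 0] =(0 10)(1 7)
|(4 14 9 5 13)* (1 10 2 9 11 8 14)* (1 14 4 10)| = |(2 9 5 13 10)(4 14 11 8)| = 20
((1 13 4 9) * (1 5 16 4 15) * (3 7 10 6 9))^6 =(3 16 9 10)(4 5 6 7) =[0, 1, 2, 16, 5, 6, 7, 4, 8, 10, 3, 11, 12, 13, 14, 15, 9]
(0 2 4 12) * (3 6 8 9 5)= [2, 1, 4, 6, 12, 3, 8, 7, 9, 5, 10, 11, 0]= (0 2 4 12)(3 6 8 9 5)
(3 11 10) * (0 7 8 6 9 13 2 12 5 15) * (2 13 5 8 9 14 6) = (0 7 9 5 15)(2 12 8)(3 11 10)(6 14) = [7, 1, 12, 11, 4, 15, 14, 9, 2, 5, 3, 10, 8, 13, 6, 0]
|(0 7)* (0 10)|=|(0 7 10)|=3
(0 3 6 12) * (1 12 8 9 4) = (0 3 6 8 9 4 1 12) = [3, 12, 2, 6, 1, 5, 8, 7, 9, 4, 10, 11, 0]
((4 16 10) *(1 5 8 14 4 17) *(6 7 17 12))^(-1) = (1 17 7 6 12 10 16 4 14 8 5) = [0, 17, 2, 3, 14, 1, 12, 6, 5, 9, 16, 11, 10, 13, 8, 15, 4, 7]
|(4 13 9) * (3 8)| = 6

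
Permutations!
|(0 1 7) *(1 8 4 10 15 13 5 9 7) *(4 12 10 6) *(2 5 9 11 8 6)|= |(0 6 4 2 5 11 8 12 10 15 13 9 7)|= 13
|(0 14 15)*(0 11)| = |(0 14 15 11)| = 4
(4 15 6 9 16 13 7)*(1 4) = (1 4 15 6 9 16 13 7) = [0, 4, 2, 3, 15, 5, 9, 1, 8, 16, 10, 11, 12, 7, 14, 6, 13]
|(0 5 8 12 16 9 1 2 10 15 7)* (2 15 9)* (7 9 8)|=|(0 5 7)(1 15 9)(2 10 8 12 16)|=15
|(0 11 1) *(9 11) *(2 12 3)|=12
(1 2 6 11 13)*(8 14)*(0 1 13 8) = (0 1 2 6 11 8 14) = [1, 2, 6, 3, 4, 5, 11, 7, 14, 9, 10, 8, 12, 13, 0]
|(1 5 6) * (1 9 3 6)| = |(1 5)(3 6 9)| = 6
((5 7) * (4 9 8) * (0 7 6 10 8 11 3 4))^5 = (0 8 10 6 5 7)(3 4 9 11) = [8, 1, 2, 4, 9, 7, 5, 0, 10, 11, 6, 3]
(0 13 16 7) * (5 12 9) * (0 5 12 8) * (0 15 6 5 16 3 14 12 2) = (0 13 3 14 12 9 2)(5 8 15 6)(7 16) = [13, 1, 0, 14, 4, 8, 5, 16, 15, 2, 10, 11, 9, 3, 12, 6, 7]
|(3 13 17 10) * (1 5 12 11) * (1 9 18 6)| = |(1 5 12 11 9 18 6)(3 13 17 10)| = 28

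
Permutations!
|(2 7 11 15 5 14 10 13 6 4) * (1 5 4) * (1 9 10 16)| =|(1 5 14 16)(2 7 11 15 4)(6 9 10 13)| =20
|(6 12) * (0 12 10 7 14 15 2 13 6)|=|(0 12)(2 13 6 10 7 14 15)|=14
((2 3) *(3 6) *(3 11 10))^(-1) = [0, 1, 3, 10, 4, 5, 2, 7, 8, 9, 11, 6] = (2 3 10 11 6)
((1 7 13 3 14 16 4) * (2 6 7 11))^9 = (1 4 16 14 3 13 7 6 2 11) = [0, 4, 11, 13, 16, 5, 2, 6, 8, 9, 10, 1, 12, 7, 3, 15, 14]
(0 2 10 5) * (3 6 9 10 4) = (0 2 4 3 6 9 10 5) = [2, 1, 4, 6, 3, 0, 9, 7, 8, 10, 5]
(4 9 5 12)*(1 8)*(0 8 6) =(0 8 1 6)(4 9 5 12) =[8, 6, 2, 3, 9, 12, 0, 7, 1, 5, 10, 11, 4]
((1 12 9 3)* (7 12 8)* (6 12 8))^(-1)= (1 3 9 12 6)(7 8)= [0, 3, 2, 9, 4, 5, 1, 8, 7, 12, 10, 11, 6]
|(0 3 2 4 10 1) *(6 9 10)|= 8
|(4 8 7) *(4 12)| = 4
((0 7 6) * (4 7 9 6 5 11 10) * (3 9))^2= (0 9)(3 6)(4 5 10 7 11)= [9, 1, 2, 6, 5, 10, 3, 11, 8, 0, 7, 4]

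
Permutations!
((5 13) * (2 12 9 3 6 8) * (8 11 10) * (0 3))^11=[6, 1, 9, 11, 4, 13, 10, 7, 12, 3, 2, 8, 0, 5]=(0 6 10 2 9 3 11 8 12)(5 13)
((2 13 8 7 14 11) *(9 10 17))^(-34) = [0, 1, 8, 3, 4, 5, 6, 11, 14, 17, 9, 13, 12, 7, 2, 15, 16, 10] = (2 8 14)(7 11 13)(9 17 10)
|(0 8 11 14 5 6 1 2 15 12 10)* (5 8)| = |(0 5 6 1 2 15 12 10)(8 11 14)| = 24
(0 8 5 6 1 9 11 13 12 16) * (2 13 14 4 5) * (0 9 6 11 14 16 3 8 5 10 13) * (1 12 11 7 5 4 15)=(0 4 10 13 11 16 9 14 15 1 6 12 3 8 2)(5 7)=[4, 6, 0, 8, 10, 7, 12, 5, 2, 14, 13, 16, 3, 11, 15, 1, 9]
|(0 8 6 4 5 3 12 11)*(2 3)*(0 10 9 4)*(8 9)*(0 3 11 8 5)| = |(0 9 4)(2 11 10 5)(3 12 8 6)| = 12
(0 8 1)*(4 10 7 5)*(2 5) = (0 8 1)(2 5 4 10 7) = [8, 0, 5, 3, 10, 4, 6, 2, 1, 9, 7]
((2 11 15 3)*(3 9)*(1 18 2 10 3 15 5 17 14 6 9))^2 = (1 2 5 14 9)(6 15 18 11 17) = [0, 2, 5, 3, 4, 14, 15, 7, 8, 1, 10, 17, 12, 13, 9, 18, 16, 6, 11]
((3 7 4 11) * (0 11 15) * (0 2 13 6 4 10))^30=(15)=[0, 1, 2, 3, 4, 5, 6, 7, 8, 9, 10, 11, 12, 13, 14, 15]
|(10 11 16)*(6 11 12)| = 5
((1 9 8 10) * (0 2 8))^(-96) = (10) = [0, 1, 2, 3, 4, 5, 6, 7, 8, 9, 10]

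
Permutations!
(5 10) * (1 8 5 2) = (1 8 5 10 2) = [0, 8, 1, 3, 4, 10, 6, 7, 5, 9, 2]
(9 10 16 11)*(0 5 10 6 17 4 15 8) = (0 5 10 16 11 9 6 17 4 15 8) = [5, 1, 2, 3, 15, 10, 17, 7, 0, 6, 16, 9, 12, 13, 14, 8, 11, 4]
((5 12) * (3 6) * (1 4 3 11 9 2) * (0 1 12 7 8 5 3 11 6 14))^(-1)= (0 14 3 12 2 9 11 4 1)(5 8 7)= [14, 0, 9, 12, 1, 8, 6, 5, 7, 11, 10, 4, 2, 13, 3]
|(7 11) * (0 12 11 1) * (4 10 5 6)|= 20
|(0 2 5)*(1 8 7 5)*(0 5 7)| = |(0 2 1 8)| = 4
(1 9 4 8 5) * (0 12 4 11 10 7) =(0 12 4 8 5 1 9 11 10 7) =[12, 9, 2, 3, 8, 1, 6, 0, 5, 11, 7, 10, 4]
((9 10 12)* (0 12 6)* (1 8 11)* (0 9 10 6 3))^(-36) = (12) = [0, 1, 2, 3, 4, 5, 6, 7, 8, 9, 10, 11, 12]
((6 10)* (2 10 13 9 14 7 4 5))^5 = (2 14 10 7 6 4 13 5 9) = [0, 1, 14, 3, 13, 9, 4, 6, 8, 2, 7, 11, 12, 5, 10]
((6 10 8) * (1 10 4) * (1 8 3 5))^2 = (1 3)(4 6 8)(5 10) = [0, 3, 2, 1, 6, 10, 8, 7, 4, 9, 5]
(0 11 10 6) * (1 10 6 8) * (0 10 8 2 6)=(0 11)(1 8)(2 6 10)=[11, 8, 6, 3, 4, 5, 10, 7, 1, 9, 2, 0]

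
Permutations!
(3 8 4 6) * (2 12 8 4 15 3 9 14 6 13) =(2 12 8 15 3 4 13)(6 9 14) =[0, 1, 12, 4, 13, 5, 9, 7, 15, 14, 10, 11, 8, 2, 6, 3]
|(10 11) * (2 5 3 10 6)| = 6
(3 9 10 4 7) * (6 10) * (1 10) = (1 10 4 7 3 9 6) = [0, 10, 2, 9, 7, 5, 1, 3, 8, 6, 4]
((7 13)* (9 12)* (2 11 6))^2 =[0, 1, 6, 3, 4, 5, 11, 7, 8, 9, 10, 2, 12, 13] =(13)(2 6 11)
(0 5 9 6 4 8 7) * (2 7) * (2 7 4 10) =(0 5 9 6 10 2 4 8 7) =[5, 1, 4, 3, 8, 9, 10, 0, 7, 6, 2]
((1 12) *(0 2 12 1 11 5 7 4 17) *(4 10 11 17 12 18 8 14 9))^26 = (0 17 12 4 9 14 8 18 2)(5 10)(7 11) = [17, 1, 0, 3, 9, 10, 6, 11, 18, 14, 5, 7, 4, 13, 8, 15, 16, 12, 2]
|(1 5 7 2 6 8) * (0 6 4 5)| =|(0 6 8 1)(2 4 5 7)| =4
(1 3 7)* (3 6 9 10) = (1 6 9 10 3 7) = [0, 6, 2, 7, 4, 5, 9, 1, 8, 10, 3]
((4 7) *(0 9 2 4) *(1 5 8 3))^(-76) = (0 7 4 2 9) = [7, 1, 9, 3, 2, 5, 6, 4, 8, 0]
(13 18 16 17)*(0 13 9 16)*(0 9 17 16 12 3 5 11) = (0 13 18 9 12 3 5 11) = [13, 1, 2, 5, 4, 11, 6, 7, 8, 12, 10, 0, 3, 18, 14, 15, 16, 17, 9]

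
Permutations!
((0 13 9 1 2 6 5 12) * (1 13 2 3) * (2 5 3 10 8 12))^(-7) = (0 2 3 10 12 5 6 1 8)(9 13) = [2, 8, 3, 10, 4, 6, 1, 7, 0, 13, 12, 11, 5, 9]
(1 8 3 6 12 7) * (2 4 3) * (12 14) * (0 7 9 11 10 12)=(0 7 1 8 2 4 3 6 14)(9 11 10 12)=[7, 8, 4, 6, 3, 5, 14, 1, 2, 11, 12, 10, 9, 13, 0]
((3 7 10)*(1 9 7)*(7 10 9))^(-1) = [0, 3, 2, 10, 4, 5, 6, 1, 8, 7, 9] = (1 3 10 9 7)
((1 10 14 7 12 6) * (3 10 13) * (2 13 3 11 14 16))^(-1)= (1 6 12 7 14 11 13 2 16 10 3)= [0, 6, 16, 1, 4, 5, 12, 14, 8, 9, 3, 13, 7, 2, 11, 15, 10]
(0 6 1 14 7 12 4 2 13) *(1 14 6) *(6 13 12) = (0 1 13)(2 12 4)(6 14 7) = [1, 13, 12, 3, 2, 5, 14, 6, 8, 9, 10, 11, 4, 0, 7]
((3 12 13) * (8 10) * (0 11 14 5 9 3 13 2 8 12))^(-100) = (0 14 9)(3 11 5) = [14, 1, 2, 11, 4, 3, 6, 7, 8, 0, 10, 5, 12, 13, 9]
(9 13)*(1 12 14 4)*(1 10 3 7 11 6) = [0, 12, 2, 7, 10, 5, 1, 11, 8, 13, 3, 6, 14, 9, 4] = (1 12 14 4 10 3 7 11 6)(9 13)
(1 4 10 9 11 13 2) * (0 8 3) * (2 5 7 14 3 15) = (0 8 15 2 1 4 10 9 11 13 5 7 14 3) = [8, 4, 1, 0, 10, 7, 6, 14, 15, 11, 9, 13, 12, 5, 3, 2]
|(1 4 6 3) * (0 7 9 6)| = |(0 7 9 6 3 1 4)| = 7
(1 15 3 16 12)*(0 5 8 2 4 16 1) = (0 5 8 2 4 16 12)(1 15 3) = [5, 15, 4, 1, 16, 8, 6, 7, 2, 9, 10, 11, 0, 13, 14, 3, 12]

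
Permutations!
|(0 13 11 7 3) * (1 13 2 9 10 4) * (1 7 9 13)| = 9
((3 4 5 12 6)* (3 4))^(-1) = (4 6 12 5) = [0, 1, 2, 3, 6, 4, 12, 7, 8, 9, 10, 11, 5]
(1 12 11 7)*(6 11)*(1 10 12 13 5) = (1 13 5)(6 11 7 10 12) = [0, 13, 2, 3, 4, 1, 11, 10, 8, 9, 12, 7, 6, 5]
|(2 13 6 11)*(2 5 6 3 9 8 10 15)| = 21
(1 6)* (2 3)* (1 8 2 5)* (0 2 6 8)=(0 2 3 5 1 8 6)=[2, 8, 3, 5, 4, 1, 0, 7, 6]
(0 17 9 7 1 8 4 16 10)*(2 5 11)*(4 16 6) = (0 17 9 7 1 8 16 10)(2 5 11)(4 6) = [17, 8, 5, 3, 6, 11, 4, 1, 16, 7, 0, 2, 12, 13, 14, 15, 10, 9]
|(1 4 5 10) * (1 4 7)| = |(1 7)(4 5 10)| = 6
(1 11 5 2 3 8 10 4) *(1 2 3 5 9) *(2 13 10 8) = [0, 11, 5, 2, 13, 3, 6, 7, 8, 1, 4, 9, 12, 10] = (1 11 9)(2 5 3)(4 13 10)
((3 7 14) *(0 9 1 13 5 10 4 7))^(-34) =(0 4 1 14 5)(3 10 9 7 13) =[4, 14, 2, 10, 1, 0, 6, 13, 8, 7, 9, 11, 12, 3, 5]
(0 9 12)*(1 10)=(0 9 12)(1 10)=[9, 10, 2, 3, 4, 5, 6, 7, 8, 12, 1, 11, 0]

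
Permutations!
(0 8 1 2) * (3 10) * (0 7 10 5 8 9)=(0 9)(1 2 7 10 3 5 8)=[9, 2, 7, 5, 4, 8, 6, 10, 1, 0, 3]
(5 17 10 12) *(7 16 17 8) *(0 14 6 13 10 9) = (0 14 6 13 10 12 5 8 7 16 17 9) = [14, 1, 2, 3, 4, 8, 13, 16, 7, 0, 12, 11, 5, 10, 6, 15, 17, 9]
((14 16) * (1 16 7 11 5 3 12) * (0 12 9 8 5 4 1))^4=(1 11 14)(4 7 16)=[0, 11, 2, 3, 7, 5, 6, 16, 8, 9, 10, 14, 12, 13, 1, 15, 4]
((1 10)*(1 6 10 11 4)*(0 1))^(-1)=(0 4 11 1)(6 10)=[4, 0, 2, 3, 11, 5, 10, 7, 8, 9, 6, 1]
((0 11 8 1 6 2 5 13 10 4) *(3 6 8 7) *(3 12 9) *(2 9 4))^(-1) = (0 4 12 7 11)(1 8)(2 10 13 5)(3 9 6) = [4, 8, 10, 9, 12, 2, 3, 11, 1, 6, 13, 0, 7, 5]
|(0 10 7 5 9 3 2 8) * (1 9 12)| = |(0 10 7 5 12 1 9 3 2 8)| = 10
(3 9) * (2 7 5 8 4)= [0, 1, 7, 9, 2, 8, 6, 5, 4, 3]= (2 7 5 8 4)(3 9)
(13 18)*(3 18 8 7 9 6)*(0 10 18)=(0 10 18 13 8 7 9 6 3)=[10, 1, 2, 0, 4, 5, 3, 9, 7, 6, 18, 11, 12, 8, 14, 15, 16, 17, 13]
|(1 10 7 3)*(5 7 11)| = |(1 10 11 5 7 3)| = 6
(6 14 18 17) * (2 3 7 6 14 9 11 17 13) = (2 3 7 6 9 11 17 14 18 13) = [0, 1, 3, 7, 4, 5, 9, 6, 8, 11, 10, 17, 12, 2, 18, 15, 16, 14, 13]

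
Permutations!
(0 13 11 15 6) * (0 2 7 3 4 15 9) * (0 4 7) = (0 13 11 9 4 15 6 2)(3 7) = [13, 1, 0, 7, 15, 5, 2, 3, 8, 4, 10, 9, 12, 11, 14, 6]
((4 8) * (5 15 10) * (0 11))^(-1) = (0 11)(4 8)(5 10 15) = [11, 1, 2, 3, 8, 10, 6, 7, 4, 9, 15, 0, 12, 13, 14, 5]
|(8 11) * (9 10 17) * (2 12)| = 6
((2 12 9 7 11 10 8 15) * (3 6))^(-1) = (2 15 8 10 11 7 9 12)(3 6) = [0, 1, 15, 6, 4, 5, 3, 9, 10, 12, 11, 7, 2, 13, 14, 8]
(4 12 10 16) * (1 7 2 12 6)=(1 7 2 12 10 16 4 6)=[0, 7, 12, 3, 6, 5, 1, 2, 8, 9, 16, 11, 10, 13, 14, 15, 4]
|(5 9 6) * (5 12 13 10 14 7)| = 8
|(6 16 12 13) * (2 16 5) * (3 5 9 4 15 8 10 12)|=|(2 16 3 5)(4 15 8 10 12 13 6 9)|=8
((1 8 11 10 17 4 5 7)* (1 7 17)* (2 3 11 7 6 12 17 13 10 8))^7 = (1 12 2 17 3 4 11 5 8 13 7 10 6) = [0, 12, 17, 4, 11, 8, 1, 10, 13, 9, 6, 5, 2, 7, 14, 15, 16, 3]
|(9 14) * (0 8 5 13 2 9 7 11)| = |(0 8 5 13 2 9 14 7 11)| = 9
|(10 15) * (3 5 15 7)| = |(3 5 15 10 7)| = 5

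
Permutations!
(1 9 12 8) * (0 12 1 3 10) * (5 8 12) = (12)(0 5 8 3 10)(1 9) = [5, 9, 2, 10, 4, 8, 6, 7, 3, 1, 0, 11, 12]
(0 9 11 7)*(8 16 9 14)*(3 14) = (0 3 14 8 16 9 11 7) = [3, 1, 2, 14, 4, 5, 6, 0, 16, 11, 10, 7, 12, 13, 8, 15, 9]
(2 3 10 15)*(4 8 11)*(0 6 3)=(0 6 3 10 15 2)(4 8 11)=[6, 1, 0, 10, 8, 5, 3, 7, 11, 9, 15, 4, 12, 13, 14, 2]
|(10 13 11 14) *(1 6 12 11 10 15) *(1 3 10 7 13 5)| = |(1 6 12 11 14 15 3 10 5)(7 13)| = 18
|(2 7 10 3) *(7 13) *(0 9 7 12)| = |(0 9 7 10 3 2 13 12)| = 8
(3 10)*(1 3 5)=(1 3 10 5)=[0, 3, 2, 10, 4, 1, 6, 7, 8, 9, 5]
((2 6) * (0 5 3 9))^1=[5, 1, 6, 9, 4, 3, 2, 7, 8, 0]=(0 5 3 9)(2 6)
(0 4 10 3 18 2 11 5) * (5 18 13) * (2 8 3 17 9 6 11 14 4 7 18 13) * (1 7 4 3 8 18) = (18)(0 4 10 17 9 6 11 13 5)(1 7)(2 14 3) = [4, 7, 14, 2, 10, 0, 11, 1, 8, 6, 17, 13, 12, 5, 3, 15, 16, 9, 18]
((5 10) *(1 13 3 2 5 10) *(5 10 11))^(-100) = (1 11 2 13 5 10 3) = [0, 11, 13, 1, 4, 10, 6, 7, 8, 9, 3, 2, 12, 5]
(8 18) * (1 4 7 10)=[0, 4, 2, 3, 7, 5, 6, 10, 18, 9, 1, 11, 12, 13, 14, 15, 16, 17, 8]=(1 4 7 10)(8 18)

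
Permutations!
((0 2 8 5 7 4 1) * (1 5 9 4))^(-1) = (0 1 7 5 4 9 8 2) = [1, 7, 0, 3, 9, 4, 6, 5, 2, 8]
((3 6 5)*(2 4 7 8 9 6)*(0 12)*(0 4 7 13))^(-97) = [13, 1, 7, 2, 12, 3, 5, 8, 9, 6, 10, 11, 0, 4] = (0 13 4 12)(2 7 8 9 6 5 3)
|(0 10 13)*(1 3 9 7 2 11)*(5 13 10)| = |(0 5 13)(1 3 9 7 2 11)| = 6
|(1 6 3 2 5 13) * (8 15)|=|(1 6 3 2 5 13)(8 15)|=6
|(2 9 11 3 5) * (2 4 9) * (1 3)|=6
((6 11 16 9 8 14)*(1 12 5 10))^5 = [0, 12, 2, 3, 4, 10, 14, 7, 9, 16, 1, 6, 5, 13, 8, 15, 11] = (1 12 5 10)(6 14 8 9 16 11)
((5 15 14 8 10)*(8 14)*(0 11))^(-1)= [11, 1, 2, 3, 4, 10, 6, 7, 15, 9, 8, 0, 12, 13, 14, 5]= (0 11)(5 10 8 15)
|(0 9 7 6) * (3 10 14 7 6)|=12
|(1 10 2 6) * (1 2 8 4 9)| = 10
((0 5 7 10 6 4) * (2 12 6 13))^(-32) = (0 13 4 10 6 7 12 5 2) = [13, 1, 0, 3, 10, 2, 7, 12, 8, 9, 6, 11, 5, 4]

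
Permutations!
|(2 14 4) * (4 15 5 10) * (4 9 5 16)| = |(2 14 15 16 4)(5 10 9)| = 15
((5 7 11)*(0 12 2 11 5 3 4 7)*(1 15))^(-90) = (15)(0 7 3 2)(4 11 12 5) = [7, 1, 0, 2, 11, 4, 6, 3, 8, 9, 10, 12, 5, 13, 14, 15]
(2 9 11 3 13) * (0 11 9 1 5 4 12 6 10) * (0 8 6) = (0 11 3 13 2 1 5 4 12)(6 10 8) = [11, 5, 1, 13, 12, 4, 10, 7, 6, 9, 8, 3, 0, 2]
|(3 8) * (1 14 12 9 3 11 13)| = 8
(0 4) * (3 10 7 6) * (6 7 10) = [4, 1, 2, 6, 0, 5, 3, 7, 8, 9, 10] = (10)(0 4)(3 6)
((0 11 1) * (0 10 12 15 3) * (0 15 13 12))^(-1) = (0 10 1 11)(3 15)(12 13) = [10, 11, 2, 15, 4, 5, 6, 7, 8, 9, 1, 0, 13, 12, 14, 3]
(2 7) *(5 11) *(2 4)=(2 7 4)(5 11)=[0, 1, 7, 3, 2, 11, 6, 4, 8, 9, 10, 5]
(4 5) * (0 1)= (0 1)(4 5)= [1, 0, 2, 3, 5, 4]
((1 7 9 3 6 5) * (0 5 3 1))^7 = (0 5)(1 7 9)(3 6) = [5, 7, 2, 6, 4, 0, 3, 9, 8, 1]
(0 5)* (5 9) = [9, 1, 2, 3, 4, 0, 6, 7, 8, 5] = (0 9 5)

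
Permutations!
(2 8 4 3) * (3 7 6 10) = [0, 1, 8, 2, 7, 5, 10, 6, 4, 9, 3] = (2 8 4 7 6 10 3)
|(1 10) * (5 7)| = |(1 10)(5 7)| = 2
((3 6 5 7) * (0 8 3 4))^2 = (0 3 5 4 8 6 7) = [3, 1, 2, 5, 8, 4, 7, 0, 6]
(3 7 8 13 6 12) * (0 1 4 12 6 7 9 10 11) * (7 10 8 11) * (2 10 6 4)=(0 1 2 10 7 11)(3 9 8 13 6 4 12)=[1, 2, 10, 9, 12, 5, 4, 11, 13, 8, 7, 0, 3, 6]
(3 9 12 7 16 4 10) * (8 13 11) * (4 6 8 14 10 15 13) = (3 9 12 7 16 6 8 4 15 13 11 14 10) = [0, 1, 2, 9, 15, 5, 8, 16, 4, 12, 3, 14, 7, 11, 10, 13, 6]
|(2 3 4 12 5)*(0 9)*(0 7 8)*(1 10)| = |(0 9 7 8)(1 10)(2 3 4 12 5)| = 20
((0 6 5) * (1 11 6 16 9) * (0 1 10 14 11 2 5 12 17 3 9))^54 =[0, 1, 2, 12, 4, 5, 14, 7, 8, 17, 3, 10, 11, 13, 9, 15, 16, 6] =(3 12 11 10)(6 14 9 17)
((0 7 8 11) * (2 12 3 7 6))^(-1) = [11, 1, 6, 12, 4, 5, 0, 3, 7, 9, 10, 8, 2] = (0 11 8 7 3 12 2 6)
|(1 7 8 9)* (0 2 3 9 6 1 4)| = |(0 2 3 9 4)(1 7 8 6)| = 20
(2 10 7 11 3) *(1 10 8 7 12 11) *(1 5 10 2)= (1 2 8 7 5 10 12 11 3)= [0, 2, 8, 1, 4, 10, 6, 5, 7, 9, 12, 3, 11]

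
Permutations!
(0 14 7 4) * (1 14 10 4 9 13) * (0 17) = (0 10 4 17)(1 14 7 9 13) = [10, 14, 2, 3, 17, 5, 6, 9, 8, 13, 4, 11, 12, 1, 7, 15, 16, 0]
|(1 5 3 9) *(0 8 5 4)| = 7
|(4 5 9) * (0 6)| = |(0 6)(4 5 9)| = 6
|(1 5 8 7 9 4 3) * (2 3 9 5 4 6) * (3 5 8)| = |(1 4 9 6 2 5 3)(7 8)| = 14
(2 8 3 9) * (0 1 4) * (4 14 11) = (0 1 14 11 4)(2 8 3 9) = [1, 14, 8, 9, 0, 5, 6, 7, 3, 2, 10, 4, 12, 13, 11]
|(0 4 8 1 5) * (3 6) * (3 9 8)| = 8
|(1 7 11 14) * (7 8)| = |(1 8 7 11 14)| = 5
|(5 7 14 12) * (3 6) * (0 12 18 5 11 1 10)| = 20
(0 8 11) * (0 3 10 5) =[8, 1, 2, 10, 4, 0, 6, 7, 11, 9, 5, 3] =(0 8 11 3 10 5)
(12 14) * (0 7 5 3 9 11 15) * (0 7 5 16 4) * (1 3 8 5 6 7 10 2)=(0 6 7 16 4)(1 3 9 11 15 10 2)(5 8)(12 14)=[6, 3, 1, 9, 0, 8, 7, 16, 5, 11, 2, 15, 14, 13, 12, 10, 4]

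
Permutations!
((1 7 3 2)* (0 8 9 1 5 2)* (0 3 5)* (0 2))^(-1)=(0 5 7 1 9 8)=[5, 9, 2, 3, 4, 7, 6, 1, 0, 8]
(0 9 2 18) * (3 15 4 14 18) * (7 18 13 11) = (0 9 2 3 15 4 14 13 11 7 18) = [9, 1, 3, 15, 14, 5, 6, 18, 8, 2, 10, 7, 12, 11, 13, 4, 16, 17, 0]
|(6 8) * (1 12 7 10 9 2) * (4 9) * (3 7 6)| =10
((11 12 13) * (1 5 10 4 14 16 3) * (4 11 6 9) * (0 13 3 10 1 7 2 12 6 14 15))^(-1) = (0 15 4 9 6 11 10 16 14 13)(1 5)(2 7 3 12) = [15, 5, 7, 12, 9, 1, 11, 3, 8, 6, 16, 10, 2, 0, 13, 4, 14]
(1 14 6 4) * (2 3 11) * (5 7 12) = (1 14 6 4)(2 3 11)(5 7 12) = [0, 14, 3, 11, 1, 7, 4, 12, 8, 9, 10, 2, 5, 13, 6]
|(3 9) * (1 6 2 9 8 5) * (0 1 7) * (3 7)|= 6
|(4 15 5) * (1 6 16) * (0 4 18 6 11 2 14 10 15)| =|(0 4)(1 11 2 14 10 15 5 18 6 16)| =10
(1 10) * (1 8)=(1 10 8)=[0, 10, 2, 3, 4, 5, 6, 7, 1, 9, 8]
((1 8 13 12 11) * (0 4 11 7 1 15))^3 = (0 15 11 4)(1 12 8 7 13) = [15, 12, 2, 3, 0, 5, 6, 13, 7, 9, 10, 4, 8, 1, 14, 11]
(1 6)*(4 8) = (1 6)(4 8) = [0, 6, 2, 3, 8, 5, 1, 7, 4]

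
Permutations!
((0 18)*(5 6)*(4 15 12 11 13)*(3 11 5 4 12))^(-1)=(0 18)(3 15 4 6 5 12 13 11)=[18, 1, 2, 15, 6, 12, 5, 7, 8, 9, 10, 3, 13, 11, 14, 4, 16, 17, 0]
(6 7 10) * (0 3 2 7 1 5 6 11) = [3, 5, 7, 2, 4, 6, 1, 10, 8, 9, 11, 0] = (0 3 2 7 10 11)(1 5 6)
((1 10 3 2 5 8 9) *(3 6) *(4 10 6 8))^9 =(10) =[0, 1, 2, 3, 4, 5, 6, 7, 8, 9, 10]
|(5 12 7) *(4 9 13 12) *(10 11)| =6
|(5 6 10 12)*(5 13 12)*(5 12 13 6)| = |(13)(6 10 12)| = 3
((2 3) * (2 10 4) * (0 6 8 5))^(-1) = (0 5 8 6)(2 4 10 3) = [5, 1, 4, 2, 10, 8, 0, 7, 6, 9, 3]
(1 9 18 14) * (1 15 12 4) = [0, 9, 2, 3, 1, 5, 6, 7, 8, 18, 10, 11, 4, 13, 15, 12, 16, 17, 14] = (1 9 18 14 15 12 4)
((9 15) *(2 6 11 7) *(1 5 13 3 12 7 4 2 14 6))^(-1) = (1 2 4 11 6 14 7 12 3 13 5)(9 15) = [0, 2, 4, 13, 11, 1, 14, 12, 8, 15, 10, 6, 3, 5, 7, 9]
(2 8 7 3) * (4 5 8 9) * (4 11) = (2 9 11 4 5 8 7 3) = [0, 1, 9, 2, 5, 8, 6, 3, 7, 11, 10, 4]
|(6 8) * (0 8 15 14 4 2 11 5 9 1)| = |(0 8 6 15 14 4 2 11 5 9 1)| = 11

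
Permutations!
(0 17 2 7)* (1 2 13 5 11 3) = (0 17 13 5 11 3 1 2 7) = [17, 2, 7, 1, 4, 11, 6, 0, 8, 9, 10, 3, 12, 5, 14, 15, 16, 13]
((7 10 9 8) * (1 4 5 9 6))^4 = [0, 8, 2, 3, 7, 10, 9, 4, 1, 6, 5] = (1 8)(4 7)(5 10)(6 9)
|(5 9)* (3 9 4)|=4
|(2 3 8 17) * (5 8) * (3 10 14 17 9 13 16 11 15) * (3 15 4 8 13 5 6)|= 28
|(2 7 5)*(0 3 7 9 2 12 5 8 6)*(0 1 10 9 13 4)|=|(0 3 7 8 6 1 10 9 2 13 4)(5 12)|=22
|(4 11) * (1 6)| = |(1 6)(4 11)| = 2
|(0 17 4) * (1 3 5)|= 3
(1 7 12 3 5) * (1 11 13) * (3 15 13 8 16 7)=(1 3 5 11 8 16 7 12 15 13)=[0, 3, 2, 5, 4, 11, 6, 12, 16, 9, 10, 8, 15, 1, 14, 13, 7]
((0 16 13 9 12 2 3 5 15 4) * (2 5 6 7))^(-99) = (0 5 13 4 12 16 15 9)(2 3 6 7) = [5, 1, 3, 6, 12, 13, 7, 2, 8, 0, 10, 11, 16, 4, 14, 9, 15]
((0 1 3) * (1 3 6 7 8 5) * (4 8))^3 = (0 3)(1 4)(5 7)(6 8) = [3, 4, 2, 0, 1, 7, 8, 5, 6]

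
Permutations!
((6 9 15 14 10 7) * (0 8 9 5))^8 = (0 5 6 7 10 14 15 9 8) = [5, 1, 2, 3, 4, 6, 7, 10, 0, 8, 14, 11, 12, 13, 15, 9]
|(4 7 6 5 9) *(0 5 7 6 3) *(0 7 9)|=|(0 5)(3 7)(4 6 9)|=6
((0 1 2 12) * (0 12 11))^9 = (12)(0 1 2 11) = [1, 2, 11, 3, 4, 5, 6, 7, 8, 9, 10, 0, 12]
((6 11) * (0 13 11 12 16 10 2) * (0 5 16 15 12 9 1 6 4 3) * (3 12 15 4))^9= (0 13 11 3)(2 5 16 10)(4 12)= [13, 1, 5, 0, 12, 16, 6, 7, 8, 9, 2, 3, 4, 11, 14, 15, 10]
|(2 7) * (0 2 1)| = |(0 2 7 1)| = 4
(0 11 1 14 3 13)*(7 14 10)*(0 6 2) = (0 11 1 10 7 14 3 13 6 2) = [11, 10, 0, 13, 4, 5, 2, 14, 8, 9, 7, 1, 12, 6, 3]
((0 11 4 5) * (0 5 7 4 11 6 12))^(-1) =(0 12 6)(4 7) =[12, 1, 2, 3, 7, 5, 0, 4, 8, 9, 10, 11, 6]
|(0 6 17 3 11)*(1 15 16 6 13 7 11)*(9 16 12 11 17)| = 9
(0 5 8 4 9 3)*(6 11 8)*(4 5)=(0 4 9 3)(5 6 11 8)=[4, 1, 2, 0, 9, 6, 11, 7, 5, 3, 10, 8]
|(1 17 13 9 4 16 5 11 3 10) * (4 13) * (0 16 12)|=|(0 16 5 11 3 10 1 17 4 12)(9 13)|=10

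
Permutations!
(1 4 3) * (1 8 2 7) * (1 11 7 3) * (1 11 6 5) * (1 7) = (1 4 11)(2 3 8)(5 7 6) = [0, 4, 3, 8, 11, 7, 5, 6, 2, 9, 10, 1]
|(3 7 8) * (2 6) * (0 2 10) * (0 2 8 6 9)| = |(0 8 3 7 6 10 2 9)| = 8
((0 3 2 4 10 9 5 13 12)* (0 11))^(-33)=(0 13 10 3 12 9 2 11 5 4)=[13, 1, 11, 12, 0, 4, 6, 7, 8, 2, 3, 5, 9, 10]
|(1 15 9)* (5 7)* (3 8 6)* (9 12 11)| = |(1 15 12 11 9)(3 8 6)(5 7)| = 30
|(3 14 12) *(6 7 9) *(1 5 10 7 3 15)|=|(1 5 10 7 9 6 3 14 12 15)|=10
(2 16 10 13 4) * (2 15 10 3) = (2 16 3)(4 15 10 13) = [0, 1, 16, 2, 15, 5, 6, 7, 8, 9, 13, 11, 12, 4, 14, 10, 3]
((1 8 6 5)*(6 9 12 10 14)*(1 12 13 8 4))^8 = (5 14 12 6 10)(8 13 9) = [0, 1, 2, 3, 4, 14, 10, 7, 13, 8, 5, 11, 6, 9, 12]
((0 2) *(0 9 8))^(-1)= (0 8 9 2)= [8, 1, 0, 3, 4, 5, 6, 7, 9, 2]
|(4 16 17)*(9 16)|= 4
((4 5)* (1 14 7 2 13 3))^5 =(1 3 13 2 7 14)(4 5) =[0, 3, 7, 13, 5, 4, 6, 14, 8, 9, 10, 11, 12, 2, 1]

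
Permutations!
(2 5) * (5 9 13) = (2 9 13 5) = [0, 1, 9, 3, 4, 2, 6, 7, 8, 13, 10, 11, 12, 5]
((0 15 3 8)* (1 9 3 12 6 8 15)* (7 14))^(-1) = [8, 0, 2, 9, 4, 5, 12, 14, 6, 1, 10, 11, 15, 13, 7, 3] = (0 8 6 12 15 3 9 1)(7 14)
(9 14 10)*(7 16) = (7 16)(9 14 10) = [0, 1, 2, 3, 4, 5, 6, 16, 8, 14, 9, 11, 12, 13, 10, 15, 7]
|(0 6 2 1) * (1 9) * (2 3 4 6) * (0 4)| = |(0 2 9 1 4 6 3)| = 7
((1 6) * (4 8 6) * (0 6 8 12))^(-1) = (0 12 4 1 6) = [12, 6, 2, 3, 1, 5, 0, 7, 8, 9, 10, 11, 4]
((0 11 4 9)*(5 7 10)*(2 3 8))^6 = (0 4)(9 11) = [4, 1, 2, 3, 0, 5, 6, 7, 8, 11, 10, 9]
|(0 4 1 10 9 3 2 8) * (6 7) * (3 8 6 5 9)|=|(0 4 1 10 3 2 6 7 5 9 8)|=11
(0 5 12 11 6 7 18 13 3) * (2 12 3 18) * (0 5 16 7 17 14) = (0 16 7 2 12 11 6 17 14)(3 5)(13 18) = [16, 1, 12, 5, 4, 3, 17, 2, 8, 9, 10, 6, 11, 18, 0, 15, 7, 14, 13]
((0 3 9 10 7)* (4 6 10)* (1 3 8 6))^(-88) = (0 6 7 8 10) = [6, 1, 2, 3, 4, 5, 7, 8, 10, 9, 0]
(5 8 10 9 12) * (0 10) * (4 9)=[10, 1, 2, 3, 9, 8, 6, 7, 0, 12, 4, 11, 5]=(0 10 4 9 12 5 8)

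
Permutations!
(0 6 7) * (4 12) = (0 6 7)(4 12) = [6, 1, 2, 3, 12, 5, 7, 0, 8, 9, 10, 11, 4]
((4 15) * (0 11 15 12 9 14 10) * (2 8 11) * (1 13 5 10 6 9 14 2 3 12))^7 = (0 8 10 2 5 9 13 6 1 14 4 12 15 3 11) = [8, 14, 5, 11, 12, 9, 1, 7, 10, 13, 2, 0, 15, 6, 4, 3]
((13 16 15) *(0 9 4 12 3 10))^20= [4, 1, 2, 0, 3, 5, 6, 7, 8, 12, 9, 11, 10, 15, 14, 16, 13]= (0 4 3)(9 12 10)(13 15 16)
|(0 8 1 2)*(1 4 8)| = 6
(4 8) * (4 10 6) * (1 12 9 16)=[0, 12, 2, 3, 8, 5, 4, 7, 10, 16, 6, 11, 9, 13, 14, 15, 1]=(1 12 9 16)(4 8 10 6)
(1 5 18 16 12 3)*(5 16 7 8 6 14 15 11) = [0, 16, 2, 1, 4, 18, 14, 8, 6, 9, 10, 5, 3, 13, 15, 11, 12, 17, 7] = (1 16 12 3)(5 18 7 8 6 14 15 11)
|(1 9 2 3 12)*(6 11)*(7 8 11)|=|(1 9 2 3 12)(6 7 8 11)|=20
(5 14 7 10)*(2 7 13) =(2 7 10 5 14 13) =[0, 1, 7, 3, 4, 14, 6, 10, 8, 9, 5, 11, 12, 2, 13]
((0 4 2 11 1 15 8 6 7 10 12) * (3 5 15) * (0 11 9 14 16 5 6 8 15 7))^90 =(0 5 3 14 11 2 10)(1 9 12 4 7 6 16) =[5, 9, 10, 14, 7, 3, 16, 6, 8, 12, 0, 2, 4, 13, 11, 15, 1]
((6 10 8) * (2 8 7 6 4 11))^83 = [0, 1, 11, 3, 8, 5, 7, 10, 2, 9, 6, 4] = (2 11 4 8)(6 7 10)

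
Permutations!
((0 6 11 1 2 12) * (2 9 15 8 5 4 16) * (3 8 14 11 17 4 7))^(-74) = (0 4 12 17 2 6 16)(1 9 15 14 11)(3 5)(7 8) = [4, 9, 6, 5, 12, 3, 16, 8, 7, 15, 10, 1, 17, 13, 11, 14, 0, 2]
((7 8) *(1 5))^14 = (8) = [0, 1, 2, 3, 4, 5, 6, 7, 8]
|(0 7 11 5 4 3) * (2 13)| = 6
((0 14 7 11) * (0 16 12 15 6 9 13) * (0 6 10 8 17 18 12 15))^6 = (0 10 14 8 7 17 11 18 16 12 15) = [10, 1, 2, 3, 4, 5, 6, 17, 7, 9, 14, 18, 15, 13, 8, 0, 12, 11, 16]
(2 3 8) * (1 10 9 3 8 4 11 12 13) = (1 10 9 3 4 11 12 13)(2 8) = [0, 10, 8, 4, 11, 5, 6, 7, 2, 3, 9, 12, 13, 1]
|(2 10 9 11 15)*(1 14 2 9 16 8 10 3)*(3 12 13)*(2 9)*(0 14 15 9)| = 6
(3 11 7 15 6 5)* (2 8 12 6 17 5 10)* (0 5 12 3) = [5, 1, 8, 11, 4, 0, 10, 15, 3, 9, 2, 7, 6, 13, 14, 17, 16, 12] = (0 5)(2 8 3 11 7 15 17 12 6 10)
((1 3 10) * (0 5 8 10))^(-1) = (0 3 1 10 8 5) = [3, 10, 2, 1, 4, 0, 6, 7, 5, 9, 8]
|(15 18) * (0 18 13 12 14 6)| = |(0 18 15 13 12 14 6)| = 7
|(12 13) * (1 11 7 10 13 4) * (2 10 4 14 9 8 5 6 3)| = 20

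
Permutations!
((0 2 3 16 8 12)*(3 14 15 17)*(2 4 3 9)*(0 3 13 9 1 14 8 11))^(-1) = (0 11 16 3 12 8 2 9 13 4)(1 17 15 14) = [11, 17, 9, 12, 0, 5, 6, 7, 2, 13, 10, 16, 8, 4, 1, 14, 3, 15]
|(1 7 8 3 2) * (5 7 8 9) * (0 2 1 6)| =|(0 2 6)(1 8 3)(5 7 9)| =3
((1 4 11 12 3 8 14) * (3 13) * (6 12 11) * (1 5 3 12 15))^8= (15)= [0, 1, 2, 3, 4, 5, 6, 7, 8, 9, 10, 11, 12, 13, 14, 15]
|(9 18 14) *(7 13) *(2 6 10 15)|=12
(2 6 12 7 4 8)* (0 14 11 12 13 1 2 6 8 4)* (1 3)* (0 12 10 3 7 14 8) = (0 8 6 13 7 12 14 11 10 3 1 2) = [8, 2, 0, 1, 4, 5, 13, 12, 6, 9, 3, 10, 14, 7, 11]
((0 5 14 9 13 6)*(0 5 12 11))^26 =[11, 1, 2, 3, 4, 14, 5, 7, 8, 13, 10, 12, 0, 6, 9] =(0 11 12)(5 14 9 13 6)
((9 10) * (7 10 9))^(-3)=(7 10)=[0, 1, 2, 3, 4, 5, 6, 10, 8, 9, 7]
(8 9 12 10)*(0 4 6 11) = (0 4 6 11)(8 9 12 10) = [4, 1, 2, 3, 6, 5, 11, 7, 9, 12, 8, 0, 10]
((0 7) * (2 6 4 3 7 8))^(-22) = (0 7 3 4 6 2 8) = [7, 1, 8, 4, 6, 5, 2, 3, 0]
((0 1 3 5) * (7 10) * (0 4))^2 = (10)(0 3 4 1 5) = [3, 5, 2, 4, 1, 0, 6, 7, 8, 9, 10]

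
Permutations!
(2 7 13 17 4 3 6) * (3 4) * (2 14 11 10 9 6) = (2 7 13 17 3)(6 14 11 10 9) = [0, 1, 7, 2, 4, 5, 14, 13, 8, 6, 9, 10, 12, 17, 11, 15, 16, 3]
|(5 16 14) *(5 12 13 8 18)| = |(5 16 14 12 13 8 18)| = 7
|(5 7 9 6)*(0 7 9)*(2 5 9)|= 2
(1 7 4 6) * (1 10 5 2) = (1 7 4 6 10 5 2) = [0, 7, 1, 3, 6, 2, 10, 4, 8, 9, 5]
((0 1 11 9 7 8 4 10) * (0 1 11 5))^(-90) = (11) = [0, 1, 2, 3, 4, 5, 6, 7, 8, 9, 10, 11]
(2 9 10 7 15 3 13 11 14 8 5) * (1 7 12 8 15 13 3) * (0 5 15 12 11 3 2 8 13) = (0 5 8 15 1 7)(2 9 10 11 14 12 13 3) = [5, 7, 9, 2, 4, 8, 6, 0, 15, 10, 11, 14, 13, 3, 12, 1]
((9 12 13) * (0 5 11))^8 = (0 11 5)(9 13 12) = [11, 1, 2, 3, 4, 0, 6, 7, 8, 13, 10, 5, 9, 12]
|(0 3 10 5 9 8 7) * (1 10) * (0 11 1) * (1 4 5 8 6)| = 18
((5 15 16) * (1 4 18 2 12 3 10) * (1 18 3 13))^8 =(18)(5 16 15) =[0, 1, 2, 3, 4, 16, 6, 7, 8, 9, 10, 11, 12, 13, 14, 5, 15, 17, 18]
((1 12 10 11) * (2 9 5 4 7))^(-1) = (1 11 10 12)(2 7 4 5 9) = [0, 11, 7, 3, 5, 9, 6, 4, 8, 2, 12, 10, 1]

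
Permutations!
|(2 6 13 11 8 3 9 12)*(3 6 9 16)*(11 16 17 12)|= 10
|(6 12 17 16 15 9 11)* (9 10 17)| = |(6 12 9 11)(10 17 16 15)| = 4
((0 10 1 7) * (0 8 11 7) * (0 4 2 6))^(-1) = (0 6 2 4 1 10)(7 11 8) = [6, 10, 4, 3, 1, 5, 2, 11, 7, 9, 0, 8]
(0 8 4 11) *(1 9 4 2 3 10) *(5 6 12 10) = (0 8 2 3 5 6 12 10 1 9 4 11) = [8, 9, 3, 5, 11, 6, 12, 7, 2, 4, 1, 0, 10]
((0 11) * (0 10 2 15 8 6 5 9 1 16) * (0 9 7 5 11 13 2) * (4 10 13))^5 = (0 10 4)(1 9 16)(2 13 11 6 8 15)(5 7) = [10, 9, 13, 3, 0, 7, 8, 5, 15, 16, 4, 6, 12, 11, 14, 2, 1]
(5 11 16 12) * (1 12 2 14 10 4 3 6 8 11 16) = [0, 12, 14, 6, 3, 16, 8, 7, 11, 9, 4, 1, 5, 13, 10, 15, 2] = (1 12 5 16 2 14 10 4 3 6 8 11)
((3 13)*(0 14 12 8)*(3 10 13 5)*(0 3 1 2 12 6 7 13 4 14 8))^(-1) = [12, 5, 1, 8, 10, 3, 14, 6, 0, 9, 13, 11, 2, 7, 4] = (0 12 2 1 5 3 8)(4 10 13 7 6 14)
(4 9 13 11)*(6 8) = (4 9 13 11)(6 8) = [0, 1, 2, 3, 9, 5, 8, 7, 6, 13, 10, 4, 12, 11]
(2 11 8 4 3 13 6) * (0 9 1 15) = [9, 15, 11, 13, 3, 5, 2, 7, 4, 1, 10, 8, 12, 6, 14, 0] = (0 9 1 15)(2 11 8 4 3 13 6)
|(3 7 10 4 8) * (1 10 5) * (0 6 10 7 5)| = 9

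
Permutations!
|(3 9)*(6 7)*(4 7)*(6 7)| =|(3 9)(4 6)| =2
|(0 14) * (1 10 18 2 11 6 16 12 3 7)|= |(0 14)(1 10 18 2 11 6 16 12 3 7)|= 10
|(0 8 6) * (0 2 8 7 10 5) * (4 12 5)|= |(0 7 10 4 12 5)(2 8 6)|= 6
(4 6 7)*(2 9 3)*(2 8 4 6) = [0, 1, 9, 8, 2, 5, 7, 6, 4, 3] = (2 9 3 8 4)(6 7)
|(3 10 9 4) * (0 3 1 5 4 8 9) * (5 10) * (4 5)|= 10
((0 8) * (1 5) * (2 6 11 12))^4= [0, 1, 2, 3, 4, 5, 6, 7, 8, 9, 10, 11, 12]= (12)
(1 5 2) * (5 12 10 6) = [0, 12, 1, 3, 4, 2, 5, 7, 8, 9, 6, 11, 10] = (1 12 10 6 5 2)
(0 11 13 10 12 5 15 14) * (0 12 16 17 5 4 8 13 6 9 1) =(0 11 6 9 1)(4 8 13 10 16 17 5 15 14 12) =[11, 0, 2, 3, 8, 15, 9, 7, 13, 1, 16, 6, 4, 10, 12, 14, 17, 5]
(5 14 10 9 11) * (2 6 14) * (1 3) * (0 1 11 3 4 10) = (0 1 4 10 9 3 11 5 2 6 14) = [1, 4, 6, 11, 10, 2, 14, 7, 8, 3, 9, 5, 12, 13, 0]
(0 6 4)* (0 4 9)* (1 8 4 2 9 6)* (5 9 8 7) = [1, 7, 8, 3, 2, 9, 6, 5, 4, 0] = (0 1 7 5 9)(2 8 4)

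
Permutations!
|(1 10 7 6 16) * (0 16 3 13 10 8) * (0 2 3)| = 10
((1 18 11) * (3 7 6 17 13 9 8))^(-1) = (1 11 18)(3 8 9 13 17 6 7) = [0, 11, 2, 8, 4, 5, 7, 3, 9, 13, 10, 18, 12, 17, 14, 15, 16, 6, 1]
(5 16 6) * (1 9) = [0, 9, 2, 3, 4, 16, 5, 7, 8, 1, 10, 11, 12, 13, 14, 15, 6] = (1 9)(5 16 6)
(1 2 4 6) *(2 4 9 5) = (1 4 6)(2 9 5) = [0, 4, 9, 3, 6, 2, 1, 7, 8, 5]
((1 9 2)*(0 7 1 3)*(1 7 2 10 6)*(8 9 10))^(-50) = [2, 10, 3, 0, 4, 5, 1, 7, 8, 9, 6] = (0 2 3)(1 10 6)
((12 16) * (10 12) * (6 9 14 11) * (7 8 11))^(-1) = (6 11 8 7 14 9)(10 16 12) = [0, 1, 2, 3, 4, 5, 11, 14, 7, 6, 16, 8, 10, 13, 9, 15, 12]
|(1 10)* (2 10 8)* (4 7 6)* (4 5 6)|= |(1 8 2 10)(4 7)(5 6)|= 4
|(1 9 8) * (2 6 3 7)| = |(1 9 8)(2 6 3 7)| = 12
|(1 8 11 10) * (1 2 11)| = 6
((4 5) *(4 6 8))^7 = (4 8 6 5) = [0, 1, 2, 3, 8, 4, 5, 7, 6]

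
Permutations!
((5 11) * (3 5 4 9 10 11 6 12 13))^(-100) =(13) =[0, 1, 2, 3, 4, 5, 6, 7, 8, 9, 10, 11, 12, 13]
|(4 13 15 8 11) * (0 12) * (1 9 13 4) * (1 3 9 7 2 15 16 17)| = 22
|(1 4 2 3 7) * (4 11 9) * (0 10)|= |(0 10)(1 11 9 4 2 3 7)|= 14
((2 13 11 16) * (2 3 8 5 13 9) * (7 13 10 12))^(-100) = (3 16 11 13 7 12 10 5 8) = [0, 1, 2, 16, 4, 8, 6, 12, 3, 9, 5, 13, 10, 7, 14, 15, 11]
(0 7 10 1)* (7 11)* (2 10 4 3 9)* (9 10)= (0 11 7 4 3 10 1)(2 9)= [11, 0, 9, 10, 3, 5, 6, 4, 8, 2, 1, 7]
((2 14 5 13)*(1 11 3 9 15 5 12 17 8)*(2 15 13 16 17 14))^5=(1 15)(3 16)(5 11)(8 13)(9 17)(12 14)=[0, 15, 2, 16, 4, 11, 6, 7, 13, 17, 10, 5, 14, 8, 12, 1, 3, 9]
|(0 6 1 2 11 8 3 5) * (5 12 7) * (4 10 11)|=|(0 6 1 2 4 10 11 8 3 12 7 5)|=12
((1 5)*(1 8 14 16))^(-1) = (1 16 14 8 5) = [0, 16, 2, 3, 4, 1, 6, 7, 5, 9, 10, 11, 12, 13, 8, 15, 14]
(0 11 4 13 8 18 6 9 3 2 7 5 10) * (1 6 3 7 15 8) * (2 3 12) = (0 11 4 13 1 6 9 7 5 10)(2 15 8 18 12) = [11, 6, 15, 3, 13, 10, 9, 5, 18, 7, 0, 4, 2, 1, 14, 8, 16, 17, 12]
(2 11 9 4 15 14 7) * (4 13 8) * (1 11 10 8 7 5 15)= [0, 11, 10, 3, 1, 15, 6, 2, 4, 13, 8, 9, 12, 7, 5, 14]= (1 11 9 13 7 2 10 8 4)(5 15 14)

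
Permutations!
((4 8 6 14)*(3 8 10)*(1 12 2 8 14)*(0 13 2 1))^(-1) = (0 6 8 2 13)(1 12)(3 10 4 14) = [6, 12, 13, 10, 14, 5, 8, 7, 2, 9, 4, 11, 1, 0, 3]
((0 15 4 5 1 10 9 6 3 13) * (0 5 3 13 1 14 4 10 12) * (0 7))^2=(0 10 6 5 4 1 7 15 9 13 14 3 12)=[10, 7, 2, 12, 1, 4, 5, 15, 8, 13, 6, 11, 0, 14, 3, 9]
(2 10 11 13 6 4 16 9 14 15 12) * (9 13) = (2 10 11 9 14 15 12)(4 16 13 6) = [0, 1, 10, 3, 16, 5, 4, 7, 8, 14, 11, 9, 2, 6, 15, 12, 13]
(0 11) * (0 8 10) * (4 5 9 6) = (0 11 8 10)(4 5 9 6) = [11, 1, 2, 3, 5, 9, 4, 7, 10, 6, 0, 8]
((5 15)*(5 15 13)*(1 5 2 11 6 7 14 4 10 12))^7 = (15)(1 14 2 12 7 13 10 6 5 4 11) = [0, 14, 12, 3, 11, 4, 5, 13, 8, 9, 6, 1, 7, 10, 2, 15]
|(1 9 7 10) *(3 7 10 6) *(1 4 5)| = |(1 9 10 4 5)(3 7 6)| = 15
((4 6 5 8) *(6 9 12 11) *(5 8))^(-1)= [0, 1, 2, 3, 8, 5, 11, 7, 6, 4, 10, 12, 9]= (4 8 6 11 12 9)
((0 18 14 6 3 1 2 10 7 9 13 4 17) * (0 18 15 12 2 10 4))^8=(0 6 15 3 12 1 2 10 4 7 17 9 18 13 14)=[6, 2, 10, 12, 7, 5, 15, 17, 8, 18, 4, 11, 1, 14, 0, 3, 16, 9, 13]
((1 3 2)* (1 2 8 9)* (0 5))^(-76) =(9) =[0, 1, 2, 3, 4, 5, 6, 7, 8, 9]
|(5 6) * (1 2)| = 2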